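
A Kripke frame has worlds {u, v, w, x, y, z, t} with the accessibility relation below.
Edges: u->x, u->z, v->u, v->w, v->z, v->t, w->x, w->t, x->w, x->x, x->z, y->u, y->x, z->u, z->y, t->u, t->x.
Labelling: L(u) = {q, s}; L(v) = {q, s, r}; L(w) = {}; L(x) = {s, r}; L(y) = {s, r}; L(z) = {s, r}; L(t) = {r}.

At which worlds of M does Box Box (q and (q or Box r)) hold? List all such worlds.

Let φ = Box Box (q and (q or Box r)). Evaluate φ at each world:
  u (successors {x, z}): φ is false.
  v (successors {u, w, z, t}): φ is false.
  w (successors {x, t}): φ is false.
  x (successors {w, x, z}): φ is false.
  y (successors {u, x}): φ is false.
  z (successors {u, y}): φ is false.
  t (successors {u, x}): φ is false.
For instance, at z:
  At z: Box Box (q and (q or Box r)) requires Box (q and (q or Box r)) at every successor {u, y}.
    Box (q and (q or Box r)) fails at u, so Box Box (q and (q or Box r)) is false at z.
      At u: Box (q and (q or Box r)) requires q and (q or Box r) at every successor {x, z}.
        q and (q or Box r) fails at x, so Box (q and (q or Box r)) is false at u.
Satisfying worlds: none.

none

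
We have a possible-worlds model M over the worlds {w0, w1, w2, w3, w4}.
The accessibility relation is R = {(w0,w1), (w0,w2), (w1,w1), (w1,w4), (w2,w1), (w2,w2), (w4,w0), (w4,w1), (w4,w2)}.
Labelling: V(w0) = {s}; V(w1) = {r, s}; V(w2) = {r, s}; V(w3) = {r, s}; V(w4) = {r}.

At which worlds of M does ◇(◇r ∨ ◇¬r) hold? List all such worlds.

w0, w1, w2, w4

Let φ = ◇(◇r ∨ ◇¬r). Evaluate φ at each world:
  w0 (successors {w1, w2}): φ is true.
  w1 (successors {w1, w4}): φ is true.
  w2 (successors {w1, w2}): φ is true.
  w3 (successors ∅): φ is false.
  w4 (successors {w0, w1, w2}): φ is true.
For instance, at w1:
  At w1: ◇(◇r ∨ ◇¬r) requires ◇r ∨ ◇¬r at some successor in {w1, w4}.
    ◇r ∨ ◇¬r holds at w1, so ◇(◇r ∨ ◇¬r) is true at w1.
      At w1: ◇r is true, ◇¬r is false, so ◇r ∨ ◇¬r is true.
Satisfying worlds: {w0, w1, w2, w4}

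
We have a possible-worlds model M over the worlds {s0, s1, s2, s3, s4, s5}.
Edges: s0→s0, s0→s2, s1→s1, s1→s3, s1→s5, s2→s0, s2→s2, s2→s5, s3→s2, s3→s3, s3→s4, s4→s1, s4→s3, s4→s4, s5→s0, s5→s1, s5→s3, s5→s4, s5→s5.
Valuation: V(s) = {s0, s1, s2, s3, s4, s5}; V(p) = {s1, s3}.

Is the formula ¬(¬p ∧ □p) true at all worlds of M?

Yes

Recall that □ψ holds at a world iff ψ holds at every accessible world, and ◇ψ holds iff ψ holds at some accessible world.
Let φ = ¬(¬p ∧ □p). Evaluate φ at each world:
  s0 (successors {s0, s2}): φ is true.
  s1 (successors {s1, s3, s5}): φ is true.
  s2 (successors {s0, s2, s5}): φ is true.
  s3 (successors {s2, s3, s4}): φ is true.
  s4 (successors {s1, s3, s4}): φ is true.
  s5 (successors {s0, s1, s3, s4, s5}): φ is true.
For instance, at s1:
  At s1: ¬p ∧ □p is false, so ¬(¬p ∧ □p) is true.
    At s1: ¬p is false, □p is false, so ¬p ∧ □p is false.
      At s1: □p requires p at every successor {s1, s3, s5}.
        p fails at s5, so □p is false at s1.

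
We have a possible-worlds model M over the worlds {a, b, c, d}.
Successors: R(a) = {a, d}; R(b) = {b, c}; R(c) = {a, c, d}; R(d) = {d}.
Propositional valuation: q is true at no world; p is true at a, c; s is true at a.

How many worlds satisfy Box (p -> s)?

2

Recall that Box ψ holds at a world iff ψ holds at every accessible world, and Dia ψ holds iff ψ holds at some accessible world.
Let φ = Box (p -> s). Evaluate φ at each world:
  a (successors {a, d}): φ is true.
  b (successors {b, c}): φ is false.
  c (successors {a, c, d}): φ is false.
  d (successors {d}): φ is true.
For instance, at c:
  At c: Box (p -> s) requires p -> s at every successor {a, c, d}.
    p -> s fails at c, so Box (p -> s) is false at c.
Satisfying worlds: {a, d}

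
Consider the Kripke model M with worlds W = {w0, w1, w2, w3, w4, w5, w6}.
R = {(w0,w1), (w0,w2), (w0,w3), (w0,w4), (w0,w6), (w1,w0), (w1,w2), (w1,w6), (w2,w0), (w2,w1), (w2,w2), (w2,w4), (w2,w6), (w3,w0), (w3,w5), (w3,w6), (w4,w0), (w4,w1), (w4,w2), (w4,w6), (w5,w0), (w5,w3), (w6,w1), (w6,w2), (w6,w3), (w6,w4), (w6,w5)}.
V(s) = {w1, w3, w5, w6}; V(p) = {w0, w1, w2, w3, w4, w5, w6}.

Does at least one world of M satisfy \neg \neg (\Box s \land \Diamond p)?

Recall that \Box ψ holds at a world iff ψ holds at every accessible world, and \Diamond ψ holds iff ψ holds at some accessible world.
Let φ = \neg \neg (\Box s \land \Diamond p). Evaluate φ at each world:
  w0 (successors {w1, w2, w3, w4, w6}): φ is false.
  w1 (successors {w0, w2, w6}): φ is false.
  w2 (successors {w0, w1, w2, w4, w6}): φ is false.
  w3 (successors {w0, w5, w6}): φ is false.
  w4 (successors {w0, w1, w2, w6}): φ is false.
  w5 (successors {w0, w3}): φ is false.
  w6 (successors {w1, w2, w3, w4, w5}): φ is false.
For instance, at w6:
  At w6: \neg (\Box s \land \Diamond p) is true, so \neg \neg (\Box s \land \Diamond p) is false.
    At w6: \Box s \land \Diamond p is false, so \neg (\Box s \land \Diamond p) is true.
      At w6: \Box s is false, \Diamond p is true, so \Box s \land \Diamond p is false.

No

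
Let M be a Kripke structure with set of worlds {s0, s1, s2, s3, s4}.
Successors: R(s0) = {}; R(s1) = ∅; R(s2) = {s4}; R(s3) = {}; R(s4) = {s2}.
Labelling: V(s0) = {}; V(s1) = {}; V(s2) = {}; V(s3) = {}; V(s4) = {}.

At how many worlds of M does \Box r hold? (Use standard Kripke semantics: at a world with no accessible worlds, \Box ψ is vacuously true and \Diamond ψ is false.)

3

Let φ = \Box r. Evaluate φ at each world:
  s0 (successors ∅): φ is true.
  s1 (successors ∅): φ is true.
  s2 (successors {s4}): φ is false.
  s3 (successors ∅): φ is true.
  s4 (successors {s2}): φ is false.
For instance, at s2:
  At s2: \Box r requires r at every successor {s4}.
    r fails at s4, so \Box r is false at s2.
Satisfying worlds: {s0, s1, s3}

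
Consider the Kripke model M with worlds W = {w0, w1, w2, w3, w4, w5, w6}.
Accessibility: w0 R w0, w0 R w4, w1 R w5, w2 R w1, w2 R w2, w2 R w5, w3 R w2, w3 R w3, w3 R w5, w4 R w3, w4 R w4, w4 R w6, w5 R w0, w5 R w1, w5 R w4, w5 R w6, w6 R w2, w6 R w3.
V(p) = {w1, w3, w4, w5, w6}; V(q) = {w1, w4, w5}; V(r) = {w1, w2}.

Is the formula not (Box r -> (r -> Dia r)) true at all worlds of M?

No

Recall that Box ψ holds at a world iff ψ holds at every accessible world, and Dia ψ holds iff ψ holds at some accessible world.
Let φ = not (Box r -> (r -> Dia r)). Evaluate φ at each world:
  w0 (successors {w0, w4}): φ is false.
  w1 (successors {w5}): φ is false.
  w2 (successors {w1, w2, w5}): φ is false.
  w3 (successors {w2, w3, w5}): φ is false.
  w4 (successors {w3, w4, w6}): φ is false.
  w5 (successors {w0, w1, w4, w6}): φ is false.
  w6 (successors {w2, w3}): φ is false.
Detail at w0 (counterexample):
  At w0: Box r -> (r -> Dia r) is true, so not (Box r -> (r -> Dia r)) is false.
    At w0: Box r is false, r -> Dia r is true, so Box r -> (r -> Dia r) is true.
      At w0: Box r requires r at every successor {w0, w4}.
        r fails at w0, so Box r is false at w0.
      At w0: r is false, Dia r is false, so r -> Dia r is true.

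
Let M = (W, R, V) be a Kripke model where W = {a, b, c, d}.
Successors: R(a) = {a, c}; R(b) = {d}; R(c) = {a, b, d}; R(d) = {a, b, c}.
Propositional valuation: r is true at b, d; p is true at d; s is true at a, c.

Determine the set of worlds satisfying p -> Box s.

a, b, c

Recall that Box ψ holds at a world iff ψ holds at every accessible world, and Dia ψ holds iff ψ holds at some accessible world.
Let φ = p -> Box s. Evaluate φ at each world:
  a (successors {a, c}): φ is true.
  b (successors {d}): φ is true.
  c (successors {a, b, d}): φ is true.
  d (successors {a, b, c}): φ is false.
For instance, at a:
  At a: p is false, Box s is true, so p -> Box s is true.
    At a: Box s requires s at every successor {a, c}.
      At a: s is true.
      At c: s is true.
    So Box s is true at a.
Satisfying worlds: {a, b, c}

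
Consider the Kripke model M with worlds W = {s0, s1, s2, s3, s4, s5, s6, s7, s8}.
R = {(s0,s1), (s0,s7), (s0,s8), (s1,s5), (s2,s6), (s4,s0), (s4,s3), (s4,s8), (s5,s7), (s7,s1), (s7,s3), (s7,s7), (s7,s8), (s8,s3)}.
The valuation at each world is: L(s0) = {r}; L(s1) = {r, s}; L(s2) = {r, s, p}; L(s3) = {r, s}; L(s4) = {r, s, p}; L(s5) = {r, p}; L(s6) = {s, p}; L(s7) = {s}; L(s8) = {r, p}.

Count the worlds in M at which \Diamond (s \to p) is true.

5

Let φ = \Diamond (s \to p). Evaluate φ at each world:
  s0 (successors {s1, s7, s8}): φ is true.
  s1 (successors {s5}): φ is true.
  s2 (successors {s6}): φ is true.
  s3 (successors ∅): φ is false.
  s4 (successors {s0, s3, s8}): φ is true.
  s5 (successors {s7}): φ is false.
  s6 (successors ∅): φ is false.
  s7 (successors {s1, s3, s7, s8}): φ is true.
  s8 (successors {s3}): φ is false.
For instance, at s1:
  At s1: \Diamond (s \to p) requires s \to p at some successor in {s5}.
    s \to p holds at s5, so \Diamond (s \to p) is true at s1.
Satisfying worlds: {s0, s1, s2, s4, s7}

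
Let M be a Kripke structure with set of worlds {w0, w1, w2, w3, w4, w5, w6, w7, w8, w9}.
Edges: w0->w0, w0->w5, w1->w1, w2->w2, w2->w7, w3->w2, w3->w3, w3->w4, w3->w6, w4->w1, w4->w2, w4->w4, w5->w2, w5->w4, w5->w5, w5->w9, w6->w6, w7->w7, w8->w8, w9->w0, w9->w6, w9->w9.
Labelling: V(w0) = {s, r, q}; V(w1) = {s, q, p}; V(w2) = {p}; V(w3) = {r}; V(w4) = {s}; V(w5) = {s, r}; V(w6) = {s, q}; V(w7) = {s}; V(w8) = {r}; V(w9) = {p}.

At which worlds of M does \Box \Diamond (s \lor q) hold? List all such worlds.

Let φ = \Box \Diamond (s \lor q). Evaluate φ at each world:
  w0 (successors {w0, w5}): φ is true.
  w1 (successors {w1}): φ is true.
  w2 (successors {w2, w7}): φ is true.
  w3 (successors {w2, w3, w4, w6}): φ is true.
  w4 (successors {w1, w2, w4}): φ is true.
  w5 (successors {w2, w4, w5, w9}): φ is true.
  w6 (successors {w6}): φ is true.
  w7 (successors {w7}): φ is true.
  w8 (successors {w8}): φ is false.
  w9 (successors {w0, w6, w9}): φ is true.
For instance, at w0:
  At w0: \Box \Diamond (s \lor q) requires \Diamond (s \lor q) at every successor {w0, w5}.
      At w0: \Diamond (s \lor q) requires s \lor q at some successor in {w0, w5}.
        s \lor q holds at w0, so \Diamond (s \lor q) is true at w0.
      At w5: \Diamond (s \lor q) requires s \lor q at some successor in {w2, w4, w5, w9}.
        s \lor q holds at w4, so \Diamond (s \lor q) is true at w5.
  So \Box \Diamond (s \lor q) is true at w0.
Satisfying worlds: {w0, w1, w2, w3, w4, w5, w6, w7, w9}

w0, w1, w2, w3, w4, w5, w6, w7, w9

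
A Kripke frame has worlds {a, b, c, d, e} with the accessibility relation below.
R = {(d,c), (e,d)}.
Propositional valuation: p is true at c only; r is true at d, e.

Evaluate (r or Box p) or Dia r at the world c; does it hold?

Yes

Recall that Box ψ holds at a world iff ψ holds at every accessible world, and Dia ψ holds iff ψ holds at some accessible world.
At c: r or Box p is true, Dia r is false, so (r or Box p) or Dia r is true.
  At c: r is false, Box p is true, so r or Box p is true.
    At c: no accessible worlds, so Box p holds vacuously.
  At c: no accessible worlds, so Dia r is false.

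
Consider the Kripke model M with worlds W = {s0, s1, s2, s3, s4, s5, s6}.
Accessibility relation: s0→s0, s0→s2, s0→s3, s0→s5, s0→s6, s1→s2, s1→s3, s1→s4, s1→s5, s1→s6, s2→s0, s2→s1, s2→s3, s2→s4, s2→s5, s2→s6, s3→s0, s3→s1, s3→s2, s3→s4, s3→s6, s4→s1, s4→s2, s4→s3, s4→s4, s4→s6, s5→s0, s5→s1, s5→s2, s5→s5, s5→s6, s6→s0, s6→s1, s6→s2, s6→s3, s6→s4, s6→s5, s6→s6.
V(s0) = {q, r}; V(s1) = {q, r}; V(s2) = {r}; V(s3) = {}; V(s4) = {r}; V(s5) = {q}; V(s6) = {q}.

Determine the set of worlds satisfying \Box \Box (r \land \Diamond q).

none

Let φ = \Box \Box (r \land \Diamond q). Evaluate φ at each world:
  s0 (successors {s0, s2, s3, s5, s6}): φ is false.
  s1 (successors {s2, s3, s4, s5, s6}): φ is false.
  s2 (successors {s0, s1, s3, s4, s5, s6}): φ is false.
  s3 (successors {s0, s1, s2, s4, s6}): φ is false.
  s4 (successors {s1, s2, s3, s4, s6}): φ is false.
  s5 (successors {s0, s1, s2, s5, s6}): φ is false.
  s6 (successors {s0, s1, s2, s3, s4, s5, s6}): φ is false.
For instance, at s0:
  At s0: \Box \Box (r \land \Diamond q) requires \Box (r \land \Diamond q) at every successor {s0, s2, s3, s5, s6}.
    \Box (r \land \Diamond q) fails at s0, so \Box \Box (r \land \Diamond q) is false at s0.
      At s0: \Box (r \land \Diamond q) requires r \land \Diamond q at every successor {s0, s2, s3, s5, s6}.
        r \land \Diamond q fails at s3, so \Box (r \land \Diamond q) is false at s0.
Satisfying worlds: none.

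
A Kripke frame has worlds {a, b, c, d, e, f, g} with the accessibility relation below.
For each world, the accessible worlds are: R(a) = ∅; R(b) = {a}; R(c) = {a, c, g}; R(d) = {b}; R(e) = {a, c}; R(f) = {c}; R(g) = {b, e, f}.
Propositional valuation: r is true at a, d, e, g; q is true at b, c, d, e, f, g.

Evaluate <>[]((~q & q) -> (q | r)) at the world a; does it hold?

No

At a: no accessible worlds, so <>[]((~q & q) -> (q | r)) is false.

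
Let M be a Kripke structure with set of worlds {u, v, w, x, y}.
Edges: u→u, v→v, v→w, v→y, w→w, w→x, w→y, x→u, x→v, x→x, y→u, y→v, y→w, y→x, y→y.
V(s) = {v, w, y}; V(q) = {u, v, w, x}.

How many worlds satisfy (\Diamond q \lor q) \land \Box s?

Let φ = (\Diamond q \lor q) \land \Box s. Evaluate φ at each world:
  u (successors {u}): φ is false.
  v (successors {v, w, y}): φ is true.
  w (successors {w, x, y}): φ is false.
  x (successors {u, v, x}): φ is false.
  y (successors {u, v, w, x, y}): φ is false.
For instance, at w:
  At w: \Diamond q \lor q is true, \Box s is false, so (\Diamond q \lor q) \land \Box s is false.
    At w: \Diamond q is true, q is true, so \Diamond q \lor q is true.
      At w: \Diamond q requires q at some successor in {w, x, y}.
        q holds at w, so \Diamond q is true at w.
    At w: \Box s requires s at every successor {w, x, y}.
      s fails at x, so \Box s is false at w.
Satisfying worlds: {v}

1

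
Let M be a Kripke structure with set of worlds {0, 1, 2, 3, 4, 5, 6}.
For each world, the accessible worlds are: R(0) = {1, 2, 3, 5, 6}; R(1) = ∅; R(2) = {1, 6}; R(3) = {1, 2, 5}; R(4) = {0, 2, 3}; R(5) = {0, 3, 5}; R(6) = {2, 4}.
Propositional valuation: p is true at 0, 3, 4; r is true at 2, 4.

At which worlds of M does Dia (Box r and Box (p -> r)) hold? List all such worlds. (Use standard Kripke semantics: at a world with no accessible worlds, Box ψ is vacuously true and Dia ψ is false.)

Recall that Box ψ holds at a world iff ψ holds at every accessible world, and Dia ψ holds iff ψ holds at some accessible world.
Let φ = Dia (Box r and Box (p -> r)). Evaluate φ at each world:
  0 (successors {1, 2, 3, 5, 6}): φ is true.
  1 (successors ∅): φ is false.
  2 (successors {1, 6}): φ is true.
  3 (successors {1, 2, 5}): φ is true.
  4 (successors {0, 2, 3}): φ is false.
  5 (successors {0, 3, 5}): φ is false.
  6 (successors {2, 4}): φ is false.
For instance, at 2:
  At 2: Dia (Box r and Box (p -> r)) requires Box r and Box (p -> r) at some successor in {1, 6}.
    Box r and Box (p -> r) holds at 1, so Dia (Box r and Box (p -> r)) is true at 2.
      At 1: Box r is true, Box (p -> r) is true, so Box r and Box (p -> r) is true.
Satisfying worlds: {0, 2, 3}

0, 2, 3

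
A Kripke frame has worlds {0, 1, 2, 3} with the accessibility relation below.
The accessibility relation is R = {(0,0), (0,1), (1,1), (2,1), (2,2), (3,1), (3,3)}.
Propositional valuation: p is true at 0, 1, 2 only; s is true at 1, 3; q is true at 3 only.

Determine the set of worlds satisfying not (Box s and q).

Let φ = not (Box s and q). Evaluate φ at each world:
  0 (successors {0, 1}): φ is true.
  1 (successors {1}): φ is true.
  2 (successors {1, 2}): φ is true.
  3 (successors {1, 3}): φ is false.
For instance, at 1:
  At 1: Box s and q is false, so not (Box s and q) is true.
    At 1: Box s is true, q is false, so Box s and q is false.
      At 1: Box s requires s at every successor {1}.
        At 1: s is true.
      So Box s is true at 1.
Satisfying worlds: {0, 1, 2}

0, 1, 2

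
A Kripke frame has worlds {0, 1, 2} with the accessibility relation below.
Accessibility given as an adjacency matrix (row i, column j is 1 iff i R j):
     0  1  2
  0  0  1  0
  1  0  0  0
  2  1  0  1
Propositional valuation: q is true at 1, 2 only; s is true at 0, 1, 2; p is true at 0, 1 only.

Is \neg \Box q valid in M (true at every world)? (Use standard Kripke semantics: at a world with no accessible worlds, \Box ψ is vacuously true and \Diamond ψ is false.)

No

Let φ = \neg \Box q. Evaluate φ at each world:
  0 (successors {1}): φ is false.
  1 (successors ∅): φ is false.
  2 (successors {0, 2}): φ is true.
Detail at 0 (counterexample):
  At 0: \Box q is true, so \neg \Box q is false.
    At 0: \Box q requires q at every successor {1}.
      At 1: q is true.
    So \Box q is true at 0.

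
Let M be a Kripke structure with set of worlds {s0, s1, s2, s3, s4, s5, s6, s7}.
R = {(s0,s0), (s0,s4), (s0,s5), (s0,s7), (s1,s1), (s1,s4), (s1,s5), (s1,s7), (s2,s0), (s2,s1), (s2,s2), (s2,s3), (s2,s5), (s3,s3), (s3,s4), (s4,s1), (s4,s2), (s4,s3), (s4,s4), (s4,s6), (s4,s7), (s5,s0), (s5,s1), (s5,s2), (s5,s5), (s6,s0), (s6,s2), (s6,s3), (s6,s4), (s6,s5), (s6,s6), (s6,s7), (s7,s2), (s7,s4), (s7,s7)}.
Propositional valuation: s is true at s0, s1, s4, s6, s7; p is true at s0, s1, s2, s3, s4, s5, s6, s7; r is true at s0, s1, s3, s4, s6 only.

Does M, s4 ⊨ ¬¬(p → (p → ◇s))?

Yes

At s4: ¬(p → (p → ◇s)) is false, so ¬¬(p → (p → ◇s)) is true.
  At s4: p → (p → ◇s) is true, so ¬(p → (p → ◇s)) is false.
    At s4: p is true, p → ◇s is true, so p → (p → ◇s) is true.
      At s4: p is true, ◇s is true, so p → ◇s is true.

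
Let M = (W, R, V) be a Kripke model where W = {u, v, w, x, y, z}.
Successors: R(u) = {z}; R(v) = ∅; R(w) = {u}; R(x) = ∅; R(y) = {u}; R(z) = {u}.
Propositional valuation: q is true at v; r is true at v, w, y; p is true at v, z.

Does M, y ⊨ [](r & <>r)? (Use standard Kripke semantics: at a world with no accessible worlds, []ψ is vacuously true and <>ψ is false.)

Recall that []ψ holds at a world iff ψ holds at every accessible world, and <>ψ holds iff ψ holds at some accessible world.
At y: [](r & <>r) requires r & <>r at every successor {u}.
  r & <>r fails at u, so [](r & <>r) is false at y.
    At u: r is false, <>r is false, so r & <>r is false.
      At u: <>r requires r at some successor in {z}.
        At z: r is false.
      So <>r is false at u.

No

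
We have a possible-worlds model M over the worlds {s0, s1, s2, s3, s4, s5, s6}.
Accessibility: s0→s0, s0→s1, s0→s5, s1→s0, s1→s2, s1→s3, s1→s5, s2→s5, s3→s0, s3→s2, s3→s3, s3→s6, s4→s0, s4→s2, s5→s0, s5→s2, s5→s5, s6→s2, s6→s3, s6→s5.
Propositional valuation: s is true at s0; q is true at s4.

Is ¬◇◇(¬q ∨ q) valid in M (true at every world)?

No

Let φ = ¬◇◇(¬q ∨ q). Evaluate φ at each world:
  s0 (successors {s0, s1, s5}): φ is false.
  s1 (successors {s0, s2, s3, s5}): φ is false.
  s2 (successors {s5}): φ is false.
  s3 (successors {s0, s2, s3, s6}): φ is false.
  s4 (successors {s0, s2}): φ is false.
  s5 (successors {s0, s2, s5}): φ is false.
  s6 (successors {s2, s3, s5}): φ is false.
Detail at s0 (counterexample):
  At s0: ◇◇(¬q ∨ q) is true, so ¬◇◇(¬q ∨ q) is false.
    At s0: ◇◇(¬q ∨ q) requires ◇(¬q ∨ q) at some successor in {s0, s1, s5}.
      ◇(¬q ∨ q) holds at s0, so ◇◇(¬q ∨ q) is true at s0.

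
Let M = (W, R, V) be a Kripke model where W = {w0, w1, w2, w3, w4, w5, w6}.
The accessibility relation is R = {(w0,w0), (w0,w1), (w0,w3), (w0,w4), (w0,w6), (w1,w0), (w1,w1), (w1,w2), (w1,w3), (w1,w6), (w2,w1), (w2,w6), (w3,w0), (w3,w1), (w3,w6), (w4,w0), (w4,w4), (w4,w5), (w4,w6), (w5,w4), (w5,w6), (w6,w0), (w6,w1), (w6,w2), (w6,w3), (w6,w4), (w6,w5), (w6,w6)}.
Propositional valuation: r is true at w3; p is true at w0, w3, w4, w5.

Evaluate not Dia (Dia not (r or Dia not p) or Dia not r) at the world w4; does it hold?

No

Recall that Dia ψ holds at a world iff ψ holds at some accessible world.
At w4: Dia (Dia not (r or Dia not p) or Dia not r) is true, so not Dia (Dia not (r or Dia not p) or Dia not r) is false.
  At w4: Dia (Dia not (r or Dia not p) or Dia not r) requires Dia not (r or Dia not p) or Dia not r at some successor in {w0, w4, w5, w6}.
    Dia not (r or Dia not p) or Dia not r holds at w0, so Dia (Dia not (r or Dia not p) or Dia not r) is true at w4.
      At w0: Dia not (r or Dia not p) is false, Dia not r is true, so Dia not (r or Dia not p) or Dia not r is true.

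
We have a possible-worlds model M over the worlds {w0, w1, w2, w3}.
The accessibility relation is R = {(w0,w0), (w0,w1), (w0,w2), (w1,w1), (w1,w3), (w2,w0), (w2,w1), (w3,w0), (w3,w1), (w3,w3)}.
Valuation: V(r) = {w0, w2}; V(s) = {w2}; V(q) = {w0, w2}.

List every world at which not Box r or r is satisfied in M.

Recall that Box ψ holds at a world iff ψ holds at every accessible world, and Dia ψ holds iff ψ holds at some accessible world.
Let φ = not Box r or r. Evaluate φ at each world:
  w0 (successors {w0, w1, w2}): φ is true.
  w1 (successors {w1, w3}): φ is true.
  w2 (successors {w0, w1}): φ is true.
  w3 (successors {w0, w1, w3}): φ is true.
For instance, at w3:
  At w3: not Box r is true, r is false, so not Box r or r is true.
    At w3: Box r is false, so not Box r is true.
      At w3: Box r requires r at every successor {w0, w1, w3}.
        r fails at w1, so Box r is false at w3.
Satisfying worlds: {w0, w1, w2, w3}

w0, w1, w2, w3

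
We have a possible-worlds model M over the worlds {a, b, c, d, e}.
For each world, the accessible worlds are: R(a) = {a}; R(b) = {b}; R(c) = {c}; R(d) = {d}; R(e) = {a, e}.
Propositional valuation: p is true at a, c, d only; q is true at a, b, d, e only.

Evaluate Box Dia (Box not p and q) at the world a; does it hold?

Recall that Box ψ holds at a world iff ψ holds at every accessible world, and Dia ψ holds iff ψ holds at some accessible world.
At a: Box Dia (Box not p and q) requires Dia (Box not p and q) at every successor {a}.
  Dia (Box not p and q) fails at a, so Box Dia (Box not p and q) is false at a.
    At a: Dia (Box not p and q) requires Box not p and q at some successor in {a}.
      At a: Box not p and q is false.
    So Dia (Box not p and q) is false at a.

No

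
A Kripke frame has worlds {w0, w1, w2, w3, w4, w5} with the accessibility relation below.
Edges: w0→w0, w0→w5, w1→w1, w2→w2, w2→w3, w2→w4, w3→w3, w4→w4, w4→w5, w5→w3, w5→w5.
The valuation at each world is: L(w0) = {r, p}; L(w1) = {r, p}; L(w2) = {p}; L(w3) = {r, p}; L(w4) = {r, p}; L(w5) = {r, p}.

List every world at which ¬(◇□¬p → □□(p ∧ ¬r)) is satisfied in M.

none

Let φ = ¬(◇□¬p → □□(p ∧ ¬r)). Evaluate φ at each world:
  w0 (successors {w0, w5}): φ is false.
  w1 (successors {w1}): φ is false.
  w2 (successors {w2, w3, w4}): φ is false.
  w3 (successors {w3}): φ is false.
  w4 (successors {w4, w5}): φ is false.
  w5 (successors {w3, w5}): φ is false.
For instance, at w3:
  At w3: ◇□¬p → □□(p ∧ ¬r) is true, so ¬(◇□¬p → □□(p ∧ ¬r)) is false.
    At w3: ◇□¬p is false, □□(p ∧ ¬r) is false, so ◇□¬p → □□(p ∧ ¬r) is true.
      At w3: ◇□¬p requires □¬p at some successor in {w3}.
        At w3: □¬p is false.
      So ◇□¬p is false at w3.
      At w3: □□(p ∧ ¬r) requires □(p ∧ ¬r) at every successor {w3}.
        □(p ∧ ¬r) fails at w3, so □□(p ∧ ¬r) is false at w3.
Satisfying worlds: none.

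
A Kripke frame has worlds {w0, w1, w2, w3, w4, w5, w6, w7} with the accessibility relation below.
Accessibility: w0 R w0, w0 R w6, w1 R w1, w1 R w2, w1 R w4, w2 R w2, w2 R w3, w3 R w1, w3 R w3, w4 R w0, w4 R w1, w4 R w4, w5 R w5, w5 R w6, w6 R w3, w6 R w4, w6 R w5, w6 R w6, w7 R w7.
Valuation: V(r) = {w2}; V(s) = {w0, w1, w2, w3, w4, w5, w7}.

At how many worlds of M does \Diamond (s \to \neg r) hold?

Let φ = \Diamond (s \to \neg r). Evaluate φ at each world:
  w0 (successors {w0, w6}): φ is true.
  w1 (successors {w1, w2, w4}): φ is true.
  w2 (successors {w2, w3}): φ is true.
  w3 (successors {w1, w3}): φ is true.
  w4 (successors {w0, w1, w4}): φ is true.
  w5 (successors {w5, w6}): φ is true.
  w6 (successors {w3, w4, w5, w6}): φ is true.
  w7 (successors {w7}): φ is true.
For instance, at w5:
  At w5: \Diamond (s \to \neg r) requires s \to \neg r at some successor in {w5, w6}.
    s \to \neg r holds at w5, so \Diamond (s \to \neg r) is true at w5.
Satisfying worlds: {w0, w1, w2, w3, w4, w5, w6, w7}

8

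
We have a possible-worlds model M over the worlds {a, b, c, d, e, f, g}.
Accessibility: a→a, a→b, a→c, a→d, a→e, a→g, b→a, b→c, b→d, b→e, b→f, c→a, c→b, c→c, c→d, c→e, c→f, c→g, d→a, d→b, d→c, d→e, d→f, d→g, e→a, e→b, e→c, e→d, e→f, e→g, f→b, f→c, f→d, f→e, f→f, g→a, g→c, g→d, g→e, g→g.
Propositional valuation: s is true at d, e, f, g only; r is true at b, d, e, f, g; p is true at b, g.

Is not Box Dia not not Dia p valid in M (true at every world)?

No

Let φ = not Box Dia not not Dia p. Evaluate φ at each world:
  a (successors {a, b, c, d, e, g}): φ is false.
  b (successors {a, c, d, e, f}): φ is false.
  c (successors {a, b, c, d, e, f, g}): φ is false.
  d (successors {a, b, c, e, f, g}): φ is false.
  e (successors {a, b, c, d, f, g}): φ is false.
  f (successors {b, c, d, e, f}): φ is false.
  g (successors {a, c, d, e, g}): φ is false.
Detail at a (counterexample):
  At a: Box Dia not not Dia p is true, so not Box Dia not not Dia p is false.
    At a: Box Dia not not Dia p requires Dia not not Dia p at every successor {a, b, c, d, e, g}.
      At a: Dia not not Dia p is true.
      At b: Dia not not Dia p is true.
      At c: Dia not not Dia p is true.
      At d: Dia not not Dia p is true.
      At e: Dia not not Dia p is true.
      At g: Dia not not Dia p is true.
    So Box Dia not not Dia p is true at a.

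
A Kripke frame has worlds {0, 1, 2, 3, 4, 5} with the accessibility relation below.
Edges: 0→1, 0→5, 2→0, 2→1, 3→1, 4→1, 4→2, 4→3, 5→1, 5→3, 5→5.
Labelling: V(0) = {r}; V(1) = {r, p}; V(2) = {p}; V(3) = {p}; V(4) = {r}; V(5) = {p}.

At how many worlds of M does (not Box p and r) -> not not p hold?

6

Let φ = (not Box p and r) -> not not p. Evaluate φ at each world:
  0 (successors {1, 5}): φ is true.
  1 (successors ∅): φ is true.
  2 (successors {0, 1}): φ is true.
  3 (successors {1}): φ is true.
  4 (successors {1, 2, 3}): φ is true.
  5 (successors {1, 3, 5}): φ is true.
For instance, at 2:
  At 2: not Box p and r is false, not not p is true, so (not Box p and r) -> not not p is true.
    At 2: not Box p is true, r is false, so not Box p and r is false.
      At 2: Box p is false, so not Box p is true.
Satisfying worlds: {0, 1, 2, 3, 4, 5}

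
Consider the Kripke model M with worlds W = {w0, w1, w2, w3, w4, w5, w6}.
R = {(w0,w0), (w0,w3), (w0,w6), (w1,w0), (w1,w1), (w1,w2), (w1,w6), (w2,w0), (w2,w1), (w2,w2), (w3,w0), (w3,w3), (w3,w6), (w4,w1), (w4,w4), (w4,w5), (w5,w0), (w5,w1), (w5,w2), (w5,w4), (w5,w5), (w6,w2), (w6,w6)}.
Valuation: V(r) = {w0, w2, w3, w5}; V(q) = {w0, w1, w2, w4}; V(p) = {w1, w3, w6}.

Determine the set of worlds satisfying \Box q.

Recall that \Box ψ holds at a world iff ψ holds at every accessible world, and \Diamond ψ holds iff ψ holds at some accessible world.
Let φ = \Box q. Evaluate φ at each world:
  w0 (successors {w0, w3, w6}): φ is false.
  w1 (successors {w0, w1, w2, w6}): φ is false.
  w2 (successors {w0, w1, w2}): φ is true.
  w3 (successors {w0, w3, w6}): φ is false.
  w4 (successors {w1, w4, w5}): φ is false.
  w5 (successors {w0, w1, w2, w4, w5}): φ is false.
  w6 (successors {w2, w6}): φ is false.
For instance, at w4:
  At w4: \Box q requires q at every successor {w1, w4, w5}.
    q fails at w5, so \Box q is false at w4.
Satisfying worlds: {w2}

w2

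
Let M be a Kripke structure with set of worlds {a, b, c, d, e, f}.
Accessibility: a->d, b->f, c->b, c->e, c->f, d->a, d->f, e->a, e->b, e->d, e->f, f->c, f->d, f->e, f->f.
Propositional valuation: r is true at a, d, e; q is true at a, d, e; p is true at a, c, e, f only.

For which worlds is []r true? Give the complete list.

Let φ = []r. Evaluate φ at each world:
  a (successors {d}): φ is true.
  b (successors {f}): φ is false.
  c (successors {b, e, f}): φ is false.
  d (successors {a, f}): φ is false.
  e (successors {a, b, d, f}): φ is false.
  f (successors {c, d, e, f}): φ is false.
For instance, at f:
  At f: []r requires r at every successor {c, d, e, f}.
    r fails at c, so []r is false at f.
Satisfying worlds: {a}

a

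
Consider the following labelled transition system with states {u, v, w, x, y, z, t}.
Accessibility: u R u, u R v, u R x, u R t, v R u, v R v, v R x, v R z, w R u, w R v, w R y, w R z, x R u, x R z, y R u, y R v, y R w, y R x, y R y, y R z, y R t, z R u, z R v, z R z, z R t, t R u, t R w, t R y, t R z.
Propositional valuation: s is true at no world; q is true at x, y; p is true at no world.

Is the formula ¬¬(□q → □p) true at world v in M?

Yes

At v: ¬(□q → □p) is false, so ¬¬(□q → □p) is true.
  At v: □q → □p is true, so ¬(□q → □p) is false.
    At v: □q is false, □p is false, so □q → □p is true.
      At v: □q requires q at every successor {u, v, x, z}.
        q fails at u, so □q is false at v.
      At v: □p requires p at every successor {u, v, x, z}.
        p fails at u, so □p is false at v.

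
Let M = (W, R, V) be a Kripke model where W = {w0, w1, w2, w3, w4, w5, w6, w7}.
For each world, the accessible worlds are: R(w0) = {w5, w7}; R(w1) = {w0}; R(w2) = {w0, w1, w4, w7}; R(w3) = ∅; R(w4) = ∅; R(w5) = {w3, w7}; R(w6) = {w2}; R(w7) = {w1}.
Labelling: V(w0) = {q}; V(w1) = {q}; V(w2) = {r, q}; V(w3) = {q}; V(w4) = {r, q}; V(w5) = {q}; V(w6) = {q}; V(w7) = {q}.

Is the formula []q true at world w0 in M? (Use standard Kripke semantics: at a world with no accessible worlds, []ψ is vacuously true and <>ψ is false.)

At w0: []q requires q at every successor {w5, w7}.
  At w5: q is true.
  At w7: q is true.
So []q is true at w0.

Yes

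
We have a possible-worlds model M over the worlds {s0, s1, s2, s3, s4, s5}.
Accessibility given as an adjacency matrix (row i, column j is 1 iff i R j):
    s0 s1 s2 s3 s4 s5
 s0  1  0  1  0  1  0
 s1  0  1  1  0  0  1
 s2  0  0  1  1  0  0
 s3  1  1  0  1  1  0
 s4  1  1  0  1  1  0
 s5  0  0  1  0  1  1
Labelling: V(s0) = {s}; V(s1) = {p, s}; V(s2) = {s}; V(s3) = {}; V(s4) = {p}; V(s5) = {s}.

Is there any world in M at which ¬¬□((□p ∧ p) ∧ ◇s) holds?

No

Let φ = ¬¬□((□p ∧ p) ∧ ◇s). Evaluate φ at each world:
  s0 (successors {s0, s2, s4}): φ is false.
  s1 (successors {s1, s2, s5}): φ is false.
  s2 (successors {s2, s3}): φ is false.
  s3 (successors {s0, s1, s3, s4}): φ is false.
  s4 (successors {s0, s1, s3, s4}): φ is false.
  s5 (successors {s2, s4, s5}): φ is false.
For instance, at s1:
  At s1: ¬□((□p ∧ p) ∧ ◇s) is true, so ¬¬□((□p ∧ p) ∧ ◇s) is false.
    At s1: □((□p ∧ p) ∧ ◇s) is false, so ¬□((□p ∧ p) ∧ ◇s) is true.
      At s1: □((□p ∧ p) ∧ ◇s) requires (□p ∧ p) ∧ ◇s at every successor {s1, s2, s5}.
        (□p ∧ p) ∧ ◇s fails at s1, so □((□p ∧ p) ∧ ◇s) is false at s1.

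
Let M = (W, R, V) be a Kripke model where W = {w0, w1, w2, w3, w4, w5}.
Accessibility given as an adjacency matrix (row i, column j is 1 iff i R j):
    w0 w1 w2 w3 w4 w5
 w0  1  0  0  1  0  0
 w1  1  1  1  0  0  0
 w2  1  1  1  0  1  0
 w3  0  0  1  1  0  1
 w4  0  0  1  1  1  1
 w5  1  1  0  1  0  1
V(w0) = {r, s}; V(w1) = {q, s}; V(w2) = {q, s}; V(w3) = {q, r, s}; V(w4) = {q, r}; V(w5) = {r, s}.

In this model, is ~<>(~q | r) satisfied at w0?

Recall that <>ψ holds at a world iff ψ holds at some accessible world.
At w0: <>(~q | r) is true, so ~<>(~q | r) is false.
  At w0: <>(~q | r) requires ~q | r at some successor in {w0, w3}.
    ~q | r holds at w0, so <>(~q | r) is true at w0.

No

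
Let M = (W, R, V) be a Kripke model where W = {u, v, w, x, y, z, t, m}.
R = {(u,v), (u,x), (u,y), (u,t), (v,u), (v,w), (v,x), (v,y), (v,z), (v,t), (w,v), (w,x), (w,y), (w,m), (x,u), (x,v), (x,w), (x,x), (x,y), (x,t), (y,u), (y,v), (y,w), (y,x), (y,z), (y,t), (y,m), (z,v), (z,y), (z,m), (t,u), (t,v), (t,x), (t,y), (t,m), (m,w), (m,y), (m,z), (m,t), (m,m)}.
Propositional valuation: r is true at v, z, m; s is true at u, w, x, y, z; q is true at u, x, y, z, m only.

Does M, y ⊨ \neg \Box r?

Yes

At y: \Box r is false, so \neg \Box r is true.
  At y: \Box r requires r at every successor {u, v, w, x, z, t, m}.
    r fails at u, so \Box r is false at y.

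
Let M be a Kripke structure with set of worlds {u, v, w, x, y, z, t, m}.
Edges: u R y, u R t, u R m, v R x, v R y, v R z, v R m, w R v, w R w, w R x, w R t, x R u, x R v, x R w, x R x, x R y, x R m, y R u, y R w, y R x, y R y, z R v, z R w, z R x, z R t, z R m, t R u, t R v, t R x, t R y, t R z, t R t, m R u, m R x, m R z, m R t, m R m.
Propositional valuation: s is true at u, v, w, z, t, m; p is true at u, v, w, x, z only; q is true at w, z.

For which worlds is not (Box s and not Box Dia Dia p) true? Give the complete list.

Let φ = not (Box s and not Box Dia Dia p). Evaluate φ at each world:
  u (successors {y, t, m}): φ is true.
  v (successors {x, y, z, m}): φ is true.
  w (successors {v, w, x, t}): φ is true.
  x (successors {u, v, w, x, y, m}): φ is true.
  y (successors {u, w, x, y}): φ is true.
  z (successors {v, w, x, t, m}): φ is true.
  t (successors {u, v, x, y, z, t}): φ is true.
  m (successors {u, x, z, t, m}): φ is true.
For instance, at x:
  At x: Box s and not Box Dia Dia p is false, so not (Box s and not Box Dia Dia p) is true.
    At x: Box s is false, not Box Dia Dia p is false, so Box s and not Box Dia Dia p is false.
      At x: Box s requires s at every successor {u, v, w, x, y, m}.
        s fails at x, so Box s is false at x.
      At x: Box Dia Dia p is true, so not Box Dia Dia p is false.
Satisfying worlds: {u, v, w, x, y, z, t, m}

u, v, w, x, y, z, t, m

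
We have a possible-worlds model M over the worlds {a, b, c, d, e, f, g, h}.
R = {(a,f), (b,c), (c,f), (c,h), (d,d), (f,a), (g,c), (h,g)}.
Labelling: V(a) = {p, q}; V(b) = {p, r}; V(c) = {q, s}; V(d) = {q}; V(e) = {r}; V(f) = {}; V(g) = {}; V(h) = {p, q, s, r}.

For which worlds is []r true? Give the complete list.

e

Let φ = []r. Evaluate φ at each world:
  a (successors {f}): φ is false.
  b (successors {c}): φ is false.
  c (successors {f, h}): φ is false.
  d (successors {d}): φ is false.
  e (successors ∅): φ is true.
  f (successors {a}): φ is false.
  g (successors {c}): φ is false.
  h (successors {g}): φ is false.
For instance, at d:
  At d: []r requires r at every successor {d}.
    r fails at d, so []r is false at d.
Satisfying worlds: {e}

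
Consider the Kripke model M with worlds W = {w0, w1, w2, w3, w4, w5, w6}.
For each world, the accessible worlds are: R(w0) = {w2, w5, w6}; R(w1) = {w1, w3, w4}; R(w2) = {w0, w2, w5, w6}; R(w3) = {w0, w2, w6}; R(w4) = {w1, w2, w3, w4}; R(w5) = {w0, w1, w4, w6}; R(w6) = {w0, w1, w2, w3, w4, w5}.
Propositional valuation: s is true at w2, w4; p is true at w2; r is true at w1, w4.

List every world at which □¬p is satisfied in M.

Let φ = □¬p. Evaluate φ at each world:
  w0 (successors {w2, w5, w6}): φ is false.
  w1 (successors {w1, w3, w4}): φ is true.
  w2 (successors {w0, w2, w5, w6}): φ is false.
  w3 (successors {w0, w2, w6}): φ is false.
  w4 (successors {w1, w2, w3, w4}): φ is false.
  w5 (successors {w0, w1, w4, w6}): φ is true.
  w6 (successors {w0, w1, w2, w3, w4, w5}): φ is false.
For instance, at w0:
  At w0: □¬p requires ¬p at every successor {w2, w5, w6}.
    ¬p fails at w2, so □¬p is false at w0.
Satisfying worlds: {w1, w5}

w1, w5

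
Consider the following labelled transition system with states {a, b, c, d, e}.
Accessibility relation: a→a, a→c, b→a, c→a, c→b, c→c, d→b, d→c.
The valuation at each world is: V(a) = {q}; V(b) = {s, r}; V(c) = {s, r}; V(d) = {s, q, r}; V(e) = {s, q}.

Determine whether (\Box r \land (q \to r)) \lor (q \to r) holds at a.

No

At a: \Box r \land (q \to r) is false, q \to r is false, so (\Box r \land (q \to r)) \lor (q \to r) is false.
  At a: \Box r is false, q \to r is false, so \Box r \land (q \to r) is false.
    At a: \Box r requires r at every successor {a, c}.
      r fails at a, so \Box r is false at a.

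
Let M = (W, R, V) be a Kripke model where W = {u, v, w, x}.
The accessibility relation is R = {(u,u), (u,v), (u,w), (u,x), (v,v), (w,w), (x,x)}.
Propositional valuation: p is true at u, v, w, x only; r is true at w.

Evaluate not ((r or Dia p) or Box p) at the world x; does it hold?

No

Recall that Box ψ holds at a world iff ψ holds at every accessible world, and Dia ψ holds iff ψ holds at some accessible world.
At x: (r or Dia p) or Box p is true, so not ((r or Dia p) or Box p) is false.
  At x: r or Dia p is true, Box p is true, so (r or Dia p) or Box p is true.
    At x: r is false, Dia p is true, so r or Dia p is true.
      At x: Dia p requires p at some successor in {x}.
        p holds at x, so Dia p is true at x.
    At x: Box p requires p at every successor {x}.
      At x: p is true.
    So Box p is true at x.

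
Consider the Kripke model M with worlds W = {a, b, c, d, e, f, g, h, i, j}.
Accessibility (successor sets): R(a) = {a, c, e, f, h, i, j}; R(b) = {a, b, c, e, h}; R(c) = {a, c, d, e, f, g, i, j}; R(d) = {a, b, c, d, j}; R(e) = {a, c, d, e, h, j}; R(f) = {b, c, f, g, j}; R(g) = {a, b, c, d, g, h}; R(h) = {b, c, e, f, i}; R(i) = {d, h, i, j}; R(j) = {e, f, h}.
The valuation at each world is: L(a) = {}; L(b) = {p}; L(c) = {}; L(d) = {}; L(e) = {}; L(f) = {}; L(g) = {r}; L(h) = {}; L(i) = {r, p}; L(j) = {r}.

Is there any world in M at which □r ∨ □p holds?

No

Let φ = □r ∨ □p. Evaluate φ at each world:
  a (successors {a, c, e, f, h, i, j}): φ is false.
  b (successors {a, b, c, e, h}): φ is false.
  c (successors {a, c, d, e, f, g, i, j}): φ is false.
  d (successors {a, b, c, d, j}): φ is false.
  e (successors {a, c, d, e, h, j}): φ is false.
  f (successors {b, c, f, g, j}): φ is false.
  g (successors {a, b, c, d, g, h}): φ is false.
  h (successors {b, c, e, f, i}): φ is false.
  i (successors {d, h, i, j}): φ is false.
  j (successors {e, f, h}): φ is false.
For instance, at d:
  At d: □r is false, □p is false, so □r ∨ □p is false.
    At d: □r requires r at every successor {a, b, c, d, j}.
      r fails at a, so □r is false at d.
    At d: □p requires p at every successor {a, b, c, d, j}.
      p fails at a, so □p is false at d.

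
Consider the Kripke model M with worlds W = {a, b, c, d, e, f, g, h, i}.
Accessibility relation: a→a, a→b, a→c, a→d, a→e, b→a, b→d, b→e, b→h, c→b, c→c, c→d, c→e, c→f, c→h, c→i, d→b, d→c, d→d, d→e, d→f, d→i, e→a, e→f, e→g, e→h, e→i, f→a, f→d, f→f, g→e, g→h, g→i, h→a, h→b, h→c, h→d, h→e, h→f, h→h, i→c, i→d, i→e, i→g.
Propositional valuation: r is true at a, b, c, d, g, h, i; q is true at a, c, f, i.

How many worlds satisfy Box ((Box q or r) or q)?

2

Recall that Box ψ holds at a world iff ψ holds at every accessible world, and Dia ψ holds iff ψ holds at some accessible world.
Let φ = Box ((Box q or r) or q). Evaluate φ at each world:
  a (successors {a, b, c, d, e}): φ is false.
  b (successors {a, d, e, h}): φ is false.
  c (successors {b, c, d, e, f, h, i}): φ is false.
  d (successors {b, c, d, e, f, i}): φ is false.
  e (successors {a, f, g, h, i}): φ is true.
  f (successors {a, d, f}): φ is true.
  g (successors {e, h, i}): φ is false.
  h (successors {a, b, c, d, e, f, h}): φ is false.
  i (successors {c, d, e, g}): φ is false.
For instance, at d:
  At d: Box ((Box q or r) or q) requires (Box q or r) or q at every successor {b, c, d, e, f, i}.
    (Box q or r) or q fails at e, so Box ((Box q or r) or q) is false at d.
      At e: Box q or r is false, q is false, so (Box q or r) or q is false.
Satisfying worlds: {e, f}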